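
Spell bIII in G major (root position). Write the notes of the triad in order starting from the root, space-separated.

Bb D F

bIII is built on the lowered scale degree 3. In G major degree 3 is B; lowered it becomes Bb. In G minor the chord on Bb is Bb–D–F.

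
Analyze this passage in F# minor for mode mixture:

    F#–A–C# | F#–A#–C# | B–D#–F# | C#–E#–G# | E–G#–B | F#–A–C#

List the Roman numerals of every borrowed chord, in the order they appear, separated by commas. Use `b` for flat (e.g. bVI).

I, IV

F# minor has the diatonic set F#m, G#dim, A, Bm, C#, D, E (with V from harmonic minor). F#–A–C# = F#m, C#–E#–G# = C# and E–G#–B = E are all diatonic. But F#–A#–C# is foreign: the diatonic i on degree 1 is F#m, whereas F# comes from F# major. It is labeled I. But B–D#–F# is foreign: the diatonic iv on degree 4 is Bm, whereas B comes from F# major. It is labeled IV.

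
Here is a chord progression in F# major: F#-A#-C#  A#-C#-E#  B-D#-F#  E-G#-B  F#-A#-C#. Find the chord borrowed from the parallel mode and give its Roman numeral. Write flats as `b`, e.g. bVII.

bVII

In F# major the diatonic chords are F#, G#m, A#m, B, C#, D#m, E#dim. F#–A#–C# = F#, A#–C#–E# = A#m and B–D#–F# = B are all diatonic. E–G#–B doesn't fit — on degree 7 F# major would have E#dim (vii°). E is the degree-7 chord of F# minor, so it is the borrowed bVII.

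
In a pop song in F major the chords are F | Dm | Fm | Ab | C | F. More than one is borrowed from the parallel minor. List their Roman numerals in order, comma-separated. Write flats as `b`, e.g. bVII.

i, bIII

The diatonic triads in F major are F, Gm, Am, Bb, C, Dm, Edim. Of the given chords, F, Dm and C are diatonic. Fm (F–Ab–C) is not: scale degree 1 in F major carries F (I). In F minor the chord on that degree is Fm, so here it functions as i, borrowed from the parallel minor. Ab (Ab–C–Eb) doesn't fit — on degree 3 F major would have Am (iii). Ab is the degree-3 chord of F minor, so it is the borrowed bIII.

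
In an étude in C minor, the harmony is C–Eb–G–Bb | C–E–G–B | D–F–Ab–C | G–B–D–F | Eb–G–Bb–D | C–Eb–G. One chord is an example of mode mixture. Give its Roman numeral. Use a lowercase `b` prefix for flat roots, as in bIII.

Imaj7

The diatonic triads in C minor (with V from harmonic minor) are Cm, Ddim, Eb, Fm, G, Ab, Bb. C–Eb–G–Bb = Cm7, D–F–Ab–C = Dm7b5, G–B–D–F = G7, Eb–G–Bb–D = Ebmaj7 and C–Eb–G = Cm all belong to that set. C–E–G–B doesn't fit — on degree 1 C minor would have Cm (i). Cmaj7 is the degree-1 chord of C major, so it is the borrowed Imaj7.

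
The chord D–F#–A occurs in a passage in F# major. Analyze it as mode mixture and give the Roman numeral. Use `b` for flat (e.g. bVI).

The root D is the lowered 6th scale degree — diatonically F# major has D# there. D–F#–A is a major chord — the form found in F# minor, not the diatonic vi (D#m). Borrowed into F# major it is written bVI.

bVI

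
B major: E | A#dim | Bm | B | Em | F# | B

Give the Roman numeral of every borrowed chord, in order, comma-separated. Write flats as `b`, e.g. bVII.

i, iv

The diatonic triads in B major are B, C#m, D#m, E, F#, G#m, A#dim. Of the given chords, E, A#dim, B and F# are diatonic. But Bm (B–D–F#) is foreign: the diatonic I on degree 1 is B, whereas Bm comes from B minor. It is labeled i. But Em (E–G–B) is foreign: the diatonic IV on degree 4 is E, whereas Em comes from B minor. It is labeled iv.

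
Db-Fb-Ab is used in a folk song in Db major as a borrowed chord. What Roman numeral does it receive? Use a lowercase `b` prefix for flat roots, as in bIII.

Db is scale degree 1 in Db major. The diatonic chord on degree 1 would be Db (I), but Db–Fb–Ab is the minor chord from Db minor. As a borrowed chord it is labeled i.

i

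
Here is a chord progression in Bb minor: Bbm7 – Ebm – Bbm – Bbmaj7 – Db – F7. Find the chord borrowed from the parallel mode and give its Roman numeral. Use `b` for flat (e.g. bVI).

Imaj7

The diatonic triads in Bb minor (with V from harmonic minor) are Bbm, Cdim, Db, Ebm, F, Gb, Ab. Bbm7, Ebm, Bbm, Db and F7 are all diatonic. Bbmaj7 (Bb–D–F–A) doesn't fit — on degree 1 Bb minor would have Bbm (i). Bbmaj7 is the degree-1 chord of Bb major, so it is the borrowed Imaj7.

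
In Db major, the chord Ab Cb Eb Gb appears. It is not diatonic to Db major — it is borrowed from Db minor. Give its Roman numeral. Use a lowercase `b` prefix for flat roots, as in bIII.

v7

Ab is scale degree 5 in Db major. The diatonic chord on degree 5 would be Ab (V), but Ab–Cb–Eb–Gb is the minor-seventh chord from Db minor. As a borrowed chord it is labeled v7.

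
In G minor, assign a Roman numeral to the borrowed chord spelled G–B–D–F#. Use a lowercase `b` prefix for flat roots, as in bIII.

The root G is the diatonic 1st degree of G minor; the borrowing shows in the chord quality. The diatonic chord on degree 1 would be Gm (i), but G–B–D–F# is the major-seventh chord from G major. As a borrowed chord it is labeled Imaj7.

Imaj7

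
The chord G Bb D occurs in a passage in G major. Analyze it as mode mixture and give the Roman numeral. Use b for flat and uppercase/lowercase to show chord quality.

i

The root G is the diatonic 1st degree of G major; the borrowing shows in the chord quality. G–Bb–D is a minor chord — the form found in G minor, not the diatonic I (G). Borrowed into G major it is written i.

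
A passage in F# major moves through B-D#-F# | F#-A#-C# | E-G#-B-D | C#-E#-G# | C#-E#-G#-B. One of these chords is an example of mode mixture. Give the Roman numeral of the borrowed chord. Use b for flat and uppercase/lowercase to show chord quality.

In F# major the diatonic chords are F#, G#m, A#m, B, C#, D#m, E#dim. Of the given chords, B–D#–F# = B, F#–A#–C# = F#, C#–E#–G# = C# and C#–E#–G#–B = C#7 are diatonic. But E–G#–B–D is foreign: the diatonic vii° on degree 7 is E#dim, whereas E7 comes from F# minor. It is labeled bVII7.

bVII7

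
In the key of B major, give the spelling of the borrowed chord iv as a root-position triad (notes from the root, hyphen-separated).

E-G-B

The root, E, is scale degree 4 — the same note in B major and B minor; only the chord quality changes. Building the minor chord from the parallel minor on E: E–G–B.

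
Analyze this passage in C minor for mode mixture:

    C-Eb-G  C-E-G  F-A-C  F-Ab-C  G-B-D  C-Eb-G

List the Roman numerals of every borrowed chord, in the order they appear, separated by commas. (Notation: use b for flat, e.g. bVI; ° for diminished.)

The diatonic triads in C minor (with V from harmonic minor) are Cm, Ddim, Eb, Fm, G, Ab, Bb. C–Eb–G = Cm, F–Ab–C = Fm and G–B–D = G are all diatonic. But C–E–G is foreign: the diatonic i on degree 1 is Cm, whereas C comes from C major. It is labeled I. F–A–C is not: scale degree 4 in C minor carries Fm (iv). In C major the chord on that degree is F, so here it functions as IV, borrowed from the parallel major.

I, IV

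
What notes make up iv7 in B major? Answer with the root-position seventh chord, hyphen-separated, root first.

E-G-B-D

The root, E, is scale degree 4 — the same note in B major and B minor; only the chord quality changes. In B minor the chord on E is E–G–B–D.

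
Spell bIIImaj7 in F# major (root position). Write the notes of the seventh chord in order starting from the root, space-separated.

Scale degree 3 in F# major is A#. bIIImaj7 uses the lowered form, A, taken from F# minor. In F# minor the chord on A is A–C#–E–G#.

A C# E G#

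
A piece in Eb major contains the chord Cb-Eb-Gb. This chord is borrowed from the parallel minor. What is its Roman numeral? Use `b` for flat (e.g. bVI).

In Eb major scale degree 6 is C; Cb is its lowered form, from Eb minor. The diatonic chord on degree 6 would be Cm (vi), but Cb–Eb–Gb is the major chord from Eb minor. As a borrowed chord it is labeled bVI.

bVI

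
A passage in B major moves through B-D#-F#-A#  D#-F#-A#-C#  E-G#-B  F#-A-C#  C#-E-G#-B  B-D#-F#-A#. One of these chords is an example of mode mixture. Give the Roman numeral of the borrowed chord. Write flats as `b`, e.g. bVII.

v

The diatonic triads in B major are B, C#m, D#m, E, F#, G#m, A#dim. B–D#–F#–A# = Bmaj7, D#–F#–A#–C# = D#m7, E–G#–B = E and C#–E–G#–B = C#m7 are all diatonic. F#–A–C# is not: scale degree 5 in B major carries F# (V). In B minor the chord on that degree is F#m, so here it functions as v, borrowed from the parallel minor.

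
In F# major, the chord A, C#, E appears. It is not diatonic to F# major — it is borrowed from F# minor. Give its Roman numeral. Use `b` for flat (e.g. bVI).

bIII

In F# major scale degree 3 is A#; A is its lowered form, from F# minor. A–C#–E is a major chord — the form found in F# minor, not the diatonic iii (A#m). Borrowed into F# major it is written bIII.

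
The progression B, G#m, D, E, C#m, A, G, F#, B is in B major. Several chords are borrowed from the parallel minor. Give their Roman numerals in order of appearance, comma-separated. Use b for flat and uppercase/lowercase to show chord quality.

The diatonic triads in B major are B, C#m, D#m, E, F#, G#m, A#dim. B, G#m, E, C#m and F# are all diatonic. D (D–F#–A) doesn't fit — on degree 3 B major would have D#m (iii). D is the degree-3 chord of B minor, so it is the borrowed bIII. But A (A–C#–E) is foreign: the diatonic vii° on degree 7 is A#dim, whereas A comes from B minor. It is labeled bVII. G (G–B–D) doesn't fit — on degree 6 B major would have G#m (vi). G is the degree-6 chord of B minor, so it is the borrowed bVI.

bIII, bVII, bVI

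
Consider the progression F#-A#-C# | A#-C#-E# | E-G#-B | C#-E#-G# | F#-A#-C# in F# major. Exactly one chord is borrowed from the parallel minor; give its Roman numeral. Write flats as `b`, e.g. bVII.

In F# major the diatonic chords are F#, G#m, A#m, B, C#, D#m, E#dim. F#–A#–C# = F#, A#–C#–E# = A#m and C#–E#–G# = C# all belong to that set. E–G#–B doesn't fit — on degree 7 F# major would have E#dim (vii°). E is the degree-7 chord of F# minor, so it is the borrowed bVII.

bVII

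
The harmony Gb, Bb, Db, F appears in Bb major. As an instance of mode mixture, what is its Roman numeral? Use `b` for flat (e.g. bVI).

In Bb major scale degree 6 is G; Gb is its lowered form, from Bb minor. Diatonically Bb major has Gm (vi) on that degree; Gb–Bb–Db–F is instead the major-seventh chord native to Bb minor, so it takes the label bVImaj7.

bVImaj7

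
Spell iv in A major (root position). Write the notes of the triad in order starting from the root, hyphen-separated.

D-F-A

The root, D, is scale degree 4 — the same note in A major and A minor; only the chord quality changes. Stacking thirds in A minor on D gives D–F–A.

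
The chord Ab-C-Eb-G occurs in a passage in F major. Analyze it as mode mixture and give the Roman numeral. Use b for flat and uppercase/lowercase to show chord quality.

bIIImaj7

Ab is the lowered form of scale degree 3 in F major (the diatonic degree 3 is A). Ab–C–Eb–G is a major-seventh chord — the form found in F minor, not the diatonic iii (Am). Borrowed into F major it is written bIIImaj7.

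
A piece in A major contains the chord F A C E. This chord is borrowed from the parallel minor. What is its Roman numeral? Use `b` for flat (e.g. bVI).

bVImaj7

The root F is the lowered 6th scale degree — diatonically A major has F# there. The diatonic chord on degree 6 would be F#m (vi), but F–A–C–E is the major-seventh chord from A minor. As a borrowed chord it is labeled bVImaj7.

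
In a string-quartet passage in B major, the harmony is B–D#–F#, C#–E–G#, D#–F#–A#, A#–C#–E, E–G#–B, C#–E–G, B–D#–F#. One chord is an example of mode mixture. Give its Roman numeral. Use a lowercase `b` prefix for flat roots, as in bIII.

ii°

B major has the diatonic set B, C#m, D#m, E, F#, G#m, A#dim. B–D#–F# = B, C#–E–G# = C#m, D#–F#–A# = D#m, A#–C#–E = A#dim and E–G#–B = E are all diatonic. C#–E–G doesn't fit — on degree 2 B major would have C#m (ii). C#dim is the degree-2 chord of B minor, so it is the borrowed ii°.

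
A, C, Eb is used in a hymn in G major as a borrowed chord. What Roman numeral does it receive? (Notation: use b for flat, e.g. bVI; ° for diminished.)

The root A is the diatonic 2nd degree of G major; the borrowing shows in the chord quality. A–C–Eb is a diminished chord — the form found in G minor, not the diatonic ii (Am). Borrowed into G major it is written ii°.

ii°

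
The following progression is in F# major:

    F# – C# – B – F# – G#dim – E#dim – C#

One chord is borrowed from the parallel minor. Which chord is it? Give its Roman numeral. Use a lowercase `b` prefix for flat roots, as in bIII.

In F# major the diatonic chords are F#, G#m, A#m, B, C#, D#m, E#dim. F#, C#, B and E#dim are all diatonic. G#dim (G#–B–D) is not: scale degree 2 in F# major carries G#m (ii). In F# minor the chord on that degree is G#dim, so here it functions as ii°, borrowed from the parallel minor.

ii°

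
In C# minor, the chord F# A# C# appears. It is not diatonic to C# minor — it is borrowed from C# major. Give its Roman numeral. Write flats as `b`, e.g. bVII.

IV

The root F# is the diatonic 4th degree of C# minor; the borrowing shows in the chord quality. The diatonic chord on degree 4 would be F#m (iv), but F#–A#–C# is the major chord from C# major. As a borrowed chord it is labeled IV.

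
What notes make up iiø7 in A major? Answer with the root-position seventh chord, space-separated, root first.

B D F A

iiø7 is built on scale degree 2, which is B in both A major and its parallel. Stacking thirds in A minor on B gives B–D–F–A.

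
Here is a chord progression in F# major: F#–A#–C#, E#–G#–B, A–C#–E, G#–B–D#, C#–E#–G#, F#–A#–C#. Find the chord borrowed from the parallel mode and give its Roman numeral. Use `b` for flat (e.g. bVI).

The diatonic triads in F# major are F#, G#m, A#m, B, C#, D#m, E#dim. Of the given chords, F#–A#–C# = F#, E#–G#–B = E#dim, G#–B–D# = G#m and C#–E#–G# = C# are diatonic. A–C#–E is not: scale degree 3 in F# major carries A#m (iii). In F# minor the chord on that degree is A, so here it functions as bIII, borrowed from the parallel minor.

bIII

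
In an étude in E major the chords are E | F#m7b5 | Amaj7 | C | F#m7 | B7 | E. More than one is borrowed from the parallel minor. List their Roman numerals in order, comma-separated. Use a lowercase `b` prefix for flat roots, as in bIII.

iiø7, bVI

The diatonic triads in E major are E, F#m, G#m, A, B, C#m, D#dim. E, Amaj7, F#m7 and B7 all belong to that set. But F#m7b5 (F#–A–C–E) is foreign: the diatonic ii on degree 2 is F#m, whereas F#m7b5 comes from E minor. It is labeled iiø7. C (C–E–G) doesn't fit — on degree 6 E major would have C#m (vi). C is the degree-6 chord of E minor, so it is the borrowed bVI.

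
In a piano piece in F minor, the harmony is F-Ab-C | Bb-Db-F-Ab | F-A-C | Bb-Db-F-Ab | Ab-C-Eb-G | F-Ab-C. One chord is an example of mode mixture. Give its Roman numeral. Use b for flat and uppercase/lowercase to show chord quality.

I

F minor has the diatonic set Fm, Gdim, Ab, Bbm, C, Db, Eb (with V from harmonic minor). F–Ab–C = Fm, Bb–Db–F–Ab = Bbm7 and Ab–C–Eb–G = Abmaj7 all belong to that set. F–A–C doesn't fit — on degree 1 F minor would have Fm (i). F is the degree-1 chord of F major, so it is the borrowed I.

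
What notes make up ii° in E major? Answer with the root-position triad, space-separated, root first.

F# A C

ii° is built on scale degree 2, which is F# in both E major and its parallel. Building the diminished chord from the parallel minor on F#: F#–A–C.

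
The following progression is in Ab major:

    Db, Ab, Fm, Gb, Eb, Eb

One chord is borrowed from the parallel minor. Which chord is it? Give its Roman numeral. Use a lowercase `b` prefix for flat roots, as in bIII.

In Ab major the diatonic chords are Ab, Bbm, Cm, Db, Eb, Fm, Gdim. Of the given chords, Db, Ab, Fm and Eb are diatonic. But Gb (Gb–Bb–Db) is foreign: the diatonic vii° on degree 7 is Gdim, whereas Gb comes from Ab minor. It is labeled bVII.

bVII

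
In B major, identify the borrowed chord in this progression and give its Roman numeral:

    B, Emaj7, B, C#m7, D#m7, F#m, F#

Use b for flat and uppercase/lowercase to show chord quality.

v

B major has the diatonic set B, C#m, D#m, E, F#, G#m, A#dim. B, Emaj7, C#m7, D#m7 and F# all belong to that set. F#m (F#–A–C#) is not: scale degree 5 in B major carries F# (V). In B minor the chord on that degree is F#m, so here it functions as v, borrowed from the parallel minor.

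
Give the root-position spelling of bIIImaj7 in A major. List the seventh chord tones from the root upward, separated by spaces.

The root of bIIImaj7 is the lowered 3rd degree: C# becomes C. Stacking thirds in A minor on C gives C–E–G–B.

C E G B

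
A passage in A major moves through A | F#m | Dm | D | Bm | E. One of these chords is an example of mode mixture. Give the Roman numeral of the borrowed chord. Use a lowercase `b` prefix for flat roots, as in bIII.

iv

The diatonic triads in A major are A, Bm, C#m, D, E, F#m, G#dim. Of the given chords, A, F#m, D, Bm and E are diatonic. Dm (D–F–A) doesn't fit — on degree 4 A major would have D (IV). Dm is the degree-4 chord of A minor, so it is the borrowed iv.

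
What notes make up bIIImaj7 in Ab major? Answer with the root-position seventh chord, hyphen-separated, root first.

Scale degree 3 in Ab major is C. bIIImaj7 uses the lowered form, Cb, taken from Ab minor. Stacking thirds in Ab minor on Cb gives Cb–Eb–Gb–Bb.

Cb-Eb-Gb-Bb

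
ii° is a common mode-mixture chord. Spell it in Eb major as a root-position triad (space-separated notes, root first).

ii° is built on scale degree 2, which is F in both Eb major and its parallel. In Eb minor the chord on F is F–Ab–Cb.

F Ab Cb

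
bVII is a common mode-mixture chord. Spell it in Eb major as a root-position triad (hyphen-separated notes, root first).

Db-F-Ab

Scale degree 7 in Eb major is D. bVII uses the lowered form, Db, taken from Eb minor. Building the major chord from the parallel minor on Db: Db–F–Ab.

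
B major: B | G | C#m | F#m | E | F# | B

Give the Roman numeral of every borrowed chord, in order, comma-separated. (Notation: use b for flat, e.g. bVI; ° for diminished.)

B major has the diatonic set B, C#m, D#m, E, F#, G#m, A#dim. B, C#m, E and F# all belong to that set. G (G–B–D) doesn't fit — on degree 6 B major would have G#m (vi). G is the degree-6 chord of B minor, so it is the borrowed bVI. F#m (F#–A–C#) is not: scale degree 5 in B major carries F# (V). In B minor the chord on that degree is F#m, so here it functions as v, borrowed from the parallel minor.

bVI, v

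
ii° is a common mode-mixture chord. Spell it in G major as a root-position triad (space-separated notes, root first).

ii° is built on scale degree 2, which is A in both G major and its parallel. In G minor the chord on A is A–C–Eb.

A C Eb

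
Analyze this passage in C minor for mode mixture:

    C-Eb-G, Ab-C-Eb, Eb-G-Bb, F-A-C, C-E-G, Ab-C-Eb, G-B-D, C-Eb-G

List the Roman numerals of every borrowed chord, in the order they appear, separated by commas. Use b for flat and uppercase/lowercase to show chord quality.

IV, I

The diatonic triads in C minor (with V from harmonic minor) are Cm, Ddim, Eb, Fm, G, Ab, Bb. Of the given chords, C–Eb–G = Cm, Ab–C–Eb = Ab, Eb–G–Bb = Eb and G–B–D = G are diatonic. F–A–C is not: scale degree 4 in C minor carries Fm (iv). In C major the chord on that degree is F, so here it functions as IV, borrowed from the parallel major. C–E–G is not: scale degree 1 in C minor carries Cm (i). In C major the chord on that degree is C, so here it functions as I, borrowed from the parallel major.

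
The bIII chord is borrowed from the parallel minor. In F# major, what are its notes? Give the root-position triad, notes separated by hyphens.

Scale degree 3 in F# major is A#. bIII uses the lowered form, A, taken from F# minor. Building the major chord from the parallel minor on A: A–C#–E.

A-C#-E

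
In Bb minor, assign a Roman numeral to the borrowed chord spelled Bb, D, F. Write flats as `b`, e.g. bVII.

The root Bb is the diatonic 1st degree of Bb minor; the borrowing shows in the chord quality. Bb–D–F is a major chord — the form found in Bb major, not the diatonic i (Bbm). Borrowed into Bb minor it is written I.

I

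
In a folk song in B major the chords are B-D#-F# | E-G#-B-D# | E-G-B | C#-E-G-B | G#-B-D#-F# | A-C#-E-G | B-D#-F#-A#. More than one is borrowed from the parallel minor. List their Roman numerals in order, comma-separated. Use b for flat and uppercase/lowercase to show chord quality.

iv, iiø7, bVII7

B major has the diatonic set B, C#m, D#m, E, F#, G#m, A#dim. B–D#–F# = B, E–G#–B–D# = Emaj7, G#–B–D#–F# = G#m7 and B–D#–F#–A# = Bmaj7 are all diatonic. E–G–B is not: scale degree 4 in B major carries E (IV). In B minor the chord on that degree is Em, so here it functions as iv, borrowed from the parallel minor. C#–E–G–B doesn't fit — on degree 2 B major would have C#m (ii). C#m7b5 is the degree-2 chord of B minor, so it is the borrowed iiø7. But A–C#–E–G is foreign: the diatonic vii° on degree 7 is A#dim, whereas A7 comes from B minor. It is labeled bVII7.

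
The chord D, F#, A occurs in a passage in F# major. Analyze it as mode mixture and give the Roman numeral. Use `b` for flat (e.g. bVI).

bVI

The root D is the lowered 6th scale degree — diatonically F# major has D# there. Diatonically F# major has D#m (vi) on that degree; D–F#–A is instead the major chord native to F# minor, so it takes the label bVI.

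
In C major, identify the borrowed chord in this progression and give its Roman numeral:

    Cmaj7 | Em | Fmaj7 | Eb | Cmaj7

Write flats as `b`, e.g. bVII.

bIII

C major has the diatonic set C, Dm, Em, F, G, Am, Bdim. Of the given chords, Cmaj7, Em and Fmaj7 are diatonic. But Eb (Eb–G–Bb) is foreign: the diatonic iii on degree 3 is Em, whereas Eb comes from C minor. It is labeled bIII.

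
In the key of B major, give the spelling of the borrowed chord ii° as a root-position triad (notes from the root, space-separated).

C# E G

ii° is built on scale degree 2, which is C# in both B major and its parallel. Stacking thirds in B minor on C# gives C#–E–G.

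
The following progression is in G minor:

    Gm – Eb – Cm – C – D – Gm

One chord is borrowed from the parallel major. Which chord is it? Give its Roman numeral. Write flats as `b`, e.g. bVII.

In G minor (with V from harmonic minor) the diatonic chords are Gm, Adim, Bb, Cm, D, Eb, F. Gm, Eb, Cm and D all belong to that set. But C (C–E–G) is foreign: the diatonic iv on degree 4 is Cm, whereas C comes from G major. It is labeled IV.

IV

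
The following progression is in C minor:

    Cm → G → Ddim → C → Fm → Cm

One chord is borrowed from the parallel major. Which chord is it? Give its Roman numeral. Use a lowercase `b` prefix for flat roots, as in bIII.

C minor has the diatonic set Cm, Ddim, Eb, Fm, G, Ab, Bb (with V from harmonic minor). Cm, G, Ddim and Fm are all diatonic. C (C–E–G) doesn't fit — on degree 1 C minor would have Cm (i). C is the degree-1 chord of C major, so it is the borrowed I.

I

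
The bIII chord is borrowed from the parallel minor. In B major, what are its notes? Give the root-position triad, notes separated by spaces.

Scale degree 3 in B major is D#. bIII uses the lowered form, D, taken from B minor. Stacking thirds in B minor on D gives D–F#–A.

D F# A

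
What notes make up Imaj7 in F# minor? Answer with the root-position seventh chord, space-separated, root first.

F# A# C# E#

Imaj7 is built on scale degree 1, which is F# in both F# minor and its parallel. Building the major-seventh chord from the parallel major on F#: F#–A#–C#–E#.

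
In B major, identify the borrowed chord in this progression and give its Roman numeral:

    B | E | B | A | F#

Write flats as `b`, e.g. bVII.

bVII

In B major the diatonic chords are B, C#m, D#m, E, F#, G#m, A#dim. B, E and F# all belong to that set. A (A–C#–E) doesn't fit — on degree 7 B major would have A#dim (vii°). A is the degree-7 chord of B minor, so it is the borrowed bVII.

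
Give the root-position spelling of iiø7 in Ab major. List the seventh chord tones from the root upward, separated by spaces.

Bb Db Fb Ab

iiø7 is built on scale degree 2, which is Bb in both Ab major and its parallel. Stacking thirds in Ab minor on Bb gives Bb–Db–Fb–Ab.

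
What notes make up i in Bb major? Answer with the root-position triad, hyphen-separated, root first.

The root, Bb, is scale degree 1 — the same note in Bb major and Bb minor; only the chord quality changes. Stacking thirds in Bb minor on Bb gives Bb–Db–F.

Bb-Db-F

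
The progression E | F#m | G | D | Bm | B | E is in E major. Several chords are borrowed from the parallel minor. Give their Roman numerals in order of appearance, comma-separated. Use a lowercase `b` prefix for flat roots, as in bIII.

The diatonic triads in E major are E, F#m, G#m, A, B, C#m, D#dim. E, F#m and B all belong to that set. G (G–B–D) doesn't fit — on degree 3 E major would have G#m (iii). G is the degree-3 chord of E minor, so it is the borrowed bIII. D (D–F#–A) doesn't fit — on degree 7 E major would have D#dim (vii°). D is the degree-7 chord of E minor, so it is the borrowed bVII. Bm (B–D–F#) doesn't fit — on degree 5 E major would have B (V). Bm is the degree-5 chord of E minor, so it is the borrowed v.

bIII, bVII, v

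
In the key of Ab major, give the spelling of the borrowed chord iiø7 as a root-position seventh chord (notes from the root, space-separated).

Bb Db Fb Ab

The root, Bb, is scale degree 2 — the same note in Ab major and Ab minor; only the chord quality changes. In Ab minor the chord on Bb is Bb–Db–Fb–Ab.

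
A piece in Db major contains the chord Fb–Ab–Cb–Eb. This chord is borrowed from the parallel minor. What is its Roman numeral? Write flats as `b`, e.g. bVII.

bIIImaj7

In Db major scale degree 3 is F; Fb is its lowered form, from Db minor. Diatonically Db major has Fm (iii) on that degree; Fb–Ab–Cb–Eb is instead the major-seventh chord native to Db minor, so it takes the label bIIImaj7.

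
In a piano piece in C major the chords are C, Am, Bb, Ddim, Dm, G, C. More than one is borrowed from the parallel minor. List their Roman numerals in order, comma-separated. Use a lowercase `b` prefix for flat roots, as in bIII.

In C major the diatonic chords are C, Dm, Em, F, G, Am, Bdim. C, Am, Dm and G are all diatonic. Bb (Bb–D–F) doesn't fit — on degree 7 C major would have Bdim (vii°). Bb is the degree-7 chord of C minor, so it is the borrowed bVII. Ddim (D–F–Ab) is not: scale degree 2 in C major carries Dm (ii). In C minor the chord on that degree is Ddim, so here it functions as ii°, borrowed from the parallel minor.

bVII, ii°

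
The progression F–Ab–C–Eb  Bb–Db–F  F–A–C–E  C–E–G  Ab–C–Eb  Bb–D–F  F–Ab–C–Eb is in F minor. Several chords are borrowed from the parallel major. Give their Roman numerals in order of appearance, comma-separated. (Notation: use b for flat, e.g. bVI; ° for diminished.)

In F minor (with V from harmonic minor) the diatonic chords are Fm, Gdim, Ab, Bbm, C, Db, Eb. F–Ab–C–Eb = Fm7, Bb–Db–F = Bbm, C–E–G = C and Ab–C–Eb = Ab all belong to that set. F–A–C–E doesn't fit — on degree 1 F minor would have Fm (i). Fmaj7 is the degree-1 chord of F major, so it is the borrowed Imaj7. But Bb–D–F is foreign: the diatonic iv on degree 4 is Bbm, whereas Bb comes from F major. It is labeled IV.

Imaj7, IV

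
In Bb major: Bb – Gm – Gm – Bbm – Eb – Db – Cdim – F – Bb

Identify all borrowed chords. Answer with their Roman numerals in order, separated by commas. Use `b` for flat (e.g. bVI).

i, bIII, ii°

The diatonic triads in Bb major are Bb, Cm, Dm, Eb, F, Gm, Adim. Bb, Gm, Eb and F all belong to that set. Bbm (Bb–Db–F) doesn't fit — on degree 1 Bb major would have Bb (I). Bbm is the degree-1 chord of Bb minor, so it is the borrowed i. Db (Db–F–Ab) doesn't fit — on degree 3 Bb major would have Dm (iii). Db is the degree-3 chord of Bb minor, so it is the borrowed bIII. Cdim (C–Eb–Gb) doesn't fit — on degree 2 Bb major would have Cm (ii). Cdim is the degree-2 chord of Bb minor, so it is the borrowed ii°.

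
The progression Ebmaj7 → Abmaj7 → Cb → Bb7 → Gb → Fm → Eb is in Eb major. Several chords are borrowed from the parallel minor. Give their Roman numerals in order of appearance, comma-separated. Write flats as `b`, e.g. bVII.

bVI, bIII

The diatonic triads in Eb major are Eb, Fm, Gm, Ab, Bb, Cm, Ddim. Of the given chords, Ebmaj7, Abmaj7, Bb7, Fm and Eb are diatonic. Cb (Cb–Eb–Gb) doesn't fit — on degree 6 Eb major would have Cm (vi). Cb is the degree-6 chord of Eb minor, so it is the borrowed bVI. Gb (Gb–Bb–Db) is not: scale degree 3 in Eb major carries Gm (iii). In Eb minor the chord on that degree is Gb, so here it functions as bIII, borrowed from the parallel minor.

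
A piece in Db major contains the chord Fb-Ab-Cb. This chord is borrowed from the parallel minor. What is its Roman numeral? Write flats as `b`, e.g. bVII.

bIII

The root Fb is the lowered 3rd scale degree — diatonically Db major has F there. The diatonic chord on degree 3 would be Fm (iii), but Fb–Ab–Cb is the major chord from Db minor. As a borrowed chord it is labeled bIII.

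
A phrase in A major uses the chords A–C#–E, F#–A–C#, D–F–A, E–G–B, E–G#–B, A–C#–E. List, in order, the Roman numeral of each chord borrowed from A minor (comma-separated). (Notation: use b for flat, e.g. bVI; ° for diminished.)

In A major the diatonic chords are A, Bm, C#m, D, E, F#m, G#dim. A–C#–E = A, F#–A–C# = F#m and E–G#–B = E all belong to that set. But D–F–A is foreign: the diatonic IV on degree 4 is D, whereas Dm comes from A minor. It is labeled iv. But E–G–B is foreign: the diatonic V on degree 5 is E, whereas Em comes from A minor. It is labeled v.

iv, v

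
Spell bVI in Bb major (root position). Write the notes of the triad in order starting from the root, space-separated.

Gb Bb Db

bVI is built on the lowered scale degree 6. In Bb major degree 6 is G; lowered it becomes Gb. In Bb minor the chord on Gb is Gb–Bb–Db.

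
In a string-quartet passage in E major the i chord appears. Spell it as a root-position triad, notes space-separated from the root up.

The root, E, is scale degree 1 — the same note in E major and E minor; only the chord quality changes. Stacking thirds in E minor on E gives E–G–B.

E G B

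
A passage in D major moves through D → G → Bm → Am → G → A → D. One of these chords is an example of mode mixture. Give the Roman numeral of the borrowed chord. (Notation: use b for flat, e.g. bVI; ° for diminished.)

v

In D major the diatonic chords are D, Em, F#m, G, A, Bm, C#dim. D, G, Bm and A all belong to that set. Am (A–C–E) is not: scale degree 5 in D major carries A (V). In D minor the chord on that degree is Am, so here it functions as v, borrowed from the parallel minor.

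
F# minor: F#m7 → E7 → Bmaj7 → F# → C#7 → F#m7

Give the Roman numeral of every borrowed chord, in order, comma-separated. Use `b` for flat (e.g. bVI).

In F# minor (with V from harmonic minor) the diatonic chords are F#m, G#dim, A, Bm, C#, D, E. Of the given chords, F#m7, E7 and C#7 are diatonic. But Bmaj7 (B–D#–F#–A#) is foreign: the diatonic iv on degree 4 is Bm, whereas Bmaj7 comes from F# major. It is labeled IVmaj7. F# (F#–A#–C#) is not: scale degree 1 in F# minor carries F#m (i). In F# major the chord on that degree is F#, so here it functions as I, borrowed from the parallel major.

IVmaj7, I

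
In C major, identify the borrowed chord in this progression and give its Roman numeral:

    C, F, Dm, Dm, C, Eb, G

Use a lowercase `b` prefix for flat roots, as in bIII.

bIII

The diatonic triads in C major are C, Dm, Em, F, G, Am, Bdim. Of the given chords, C, F, Dm and G are diatonic. But Eb (Eb–G–Bb) is foreign: the diatonic iii on degree 3 is Em, whereas Eb comes from C minor. It is labeled bIII.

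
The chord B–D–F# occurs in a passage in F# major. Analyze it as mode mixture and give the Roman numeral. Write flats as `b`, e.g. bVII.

iv

B is scale degree 4 in F# major. Diatonically F# major has B (IV) on that degree; B–D–F# is instead the minor chord native to F# minor, so it takes the label iv.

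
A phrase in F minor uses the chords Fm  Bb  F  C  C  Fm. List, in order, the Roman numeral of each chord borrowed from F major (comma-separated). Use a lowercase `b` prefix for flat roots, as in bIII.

In F minor (with V from harmonic minor) the diatonic chords are Fm, Gdim, Ab, Bbm, C, Db, Eb. Fm and C are both diatonic. Bb (Bb–D–F) doesn't fit — on degree 4 F minor would have Bbm (iv). Bb is the degree-4 chord of F major, so it is the borrowed IV. F (F–A–C) doesn't fit — on degree 1 F minor would have Fm (i). F is the degree-1 chord of F major, so it is the borrowed I.

IV, I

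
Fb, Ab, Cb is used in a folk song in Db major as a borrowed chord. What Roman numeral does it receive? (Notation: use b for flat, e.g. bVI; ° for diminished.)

bIII

The root Fb is the lowered 3rd scale degree — diatonically Db major has F there. Fb–Ab–Cb is a major chord — the form found in Db minor, not the diatonic iii (Fm). Borrowed into Db major it is written bIII.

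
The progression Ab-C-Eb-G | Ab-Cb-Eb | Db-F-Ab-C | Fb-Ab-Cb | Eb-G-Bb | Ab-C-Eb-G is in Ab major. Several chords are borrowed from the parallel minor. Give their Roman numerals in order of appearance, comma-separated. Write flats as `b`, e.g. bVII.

In Ab major the diatonic chords are Ab, Bbm, Cm, Db, Eb, Fm, Gdim. Of the given chords, Ab–C–Eb–G = Abmaj7, Db–F–Ab–C = Dbmaj7 and Eb–G–Bb = Eb are diatonic. Ab–Cb–Eb doesn't fit — on degree 1 Ab major would have Ab (I). Abm is the degree-1 chord of Ab minor, so it is the borrowed i. Fb–Ab–Cb doesn't fit — on degree 6 Ab major would have Fm (vi). Fb is the degree-6 chord of Ab minor, so it is the borrowed bVI.

i, bVI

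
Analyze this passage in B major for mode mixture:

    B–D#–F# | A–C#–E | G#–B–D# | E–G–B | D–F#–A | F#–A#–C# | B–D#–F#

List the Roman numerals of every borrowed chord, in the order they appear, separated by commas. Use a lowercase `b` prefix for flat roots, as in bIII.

bVII, iv, bIII

B major has the diatonic set B, C#m, D#m, E, F#, G#m, A#dim. B–D#–F# = B, G#–B–D# = G#m and F#–A#–C# = F# all belong to that set. But A–C#–E is foreign: the diatonic vii° on degree 7 is A#dim, whereas A comes from B minor. It is labeled bVII. But E–G–B is foreign: the diatonic IV on degree 4 is E, whereas Em comes from B minor. It is labeled iv. D–F#–A is not: scale degree 3 in B major carries D#m (iii). In B minor the chord on that degree is D, so here it functions as bIII, borrowed from the parallel minor.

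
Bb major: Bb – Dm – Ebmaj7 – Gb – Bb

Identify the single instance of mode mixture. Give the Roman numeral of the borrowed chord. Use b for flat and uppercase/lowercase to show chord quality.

bVI

Bb major has the diatonic set Bb, Cm, Dm, Eb, F, Gm, Adim. Bb, Dm and Ebmaj7 are all diatonic. But Gb (Gb–Bb–Db) is foreign: the diatonic vi on degree 6 is Gm, whereas Gb comes from Bb minor. It is labeled bVI.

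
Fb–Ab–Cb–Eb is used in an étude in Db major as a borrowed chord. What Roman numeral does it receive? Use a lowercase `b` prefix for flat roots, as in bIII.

The root Fb is the lowered 3rd scale degree — diatonically Db major has F there. The diatonic chord on degree 3 would be Fm (iii), but Fb–Ab–Cb–Eb is the major-seventh chord from Db minor. As a borrowed chord it is labeled bIIImaj7.

bIIImaj7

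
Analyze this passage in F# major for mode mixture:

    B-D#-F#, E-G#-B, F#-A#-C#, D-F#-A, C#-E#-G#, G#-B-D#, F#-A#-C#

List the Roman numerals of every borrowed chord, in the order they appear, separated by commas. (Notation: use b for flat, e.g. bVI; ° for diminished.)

bVII, bVI

The diatonic triads in F# major are F#, G#m, A#m, B, C#, D#m, E#dim. B–D#–F# = B, F#–A#–C# = F#, C#–E#–G# = C# and G#–B–D# = G#m all belong to that set. E–G#–B is not: scale degree 7 in F# major carries E#dim (vii°). In F# minor the chord on that degree is E, so here it functions as bVII, borrowed from the parallel minor. But D–F#–A is foreign: the diatonic vi on degree 6 is D#m, whereas D comes from F# minor. It is labeled bVI.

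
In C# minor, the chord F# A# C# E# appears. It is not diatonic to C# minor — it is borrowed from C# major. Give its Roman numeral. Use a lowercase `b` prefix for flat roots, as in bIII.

The root F# is the diatonic 4th degree of C# minor; the borrowing shows in the chord quality. The diatonic chord on degree 4 would be F#m (iv), but F#–A#–C#–E# is the major-seventh chord from C# major. As a borrowed chord it is labeled IVmaj7.

IVmaj7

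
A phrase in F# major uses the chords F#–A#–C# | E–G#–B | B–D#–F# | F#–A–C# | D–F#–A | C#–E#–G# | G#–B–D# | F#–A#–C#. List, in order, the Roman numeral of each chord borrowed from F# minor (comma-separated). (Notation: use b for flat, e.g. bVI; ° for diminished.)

bVII, i, bVI

The diatonic triads in F# major are F#, G#m, A#m, B, C#, D#m, E#dim. Of the given chords, F#–A#–C# = F#, B–D#–F# = B, C#–E#–G# = C# and G#–B–D# = G#m are diatonic. E–G#–B is not: scale degree 7 in F# major carries E#dim (vii°). In F# minor the chord on that degree is E, so here it functions as bVII, borrowed from the parallel minor. F#–A–C# doesn't fit — on degree 1 F# major would have F# (I). F#m is the degree-1 chord of F# minor, so it is the borrowed i. D–F#–A is not: scale degree 6 in F# major carries D#m (vi). In F# minor the chord on that degree is D, so here it functions as bVI, borrowed from the parallel minor.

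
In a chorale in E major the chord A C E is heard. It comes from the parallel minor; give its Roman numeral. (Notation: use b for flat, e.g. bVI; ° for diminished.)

iv

A is scale degree 4 in E major. The diatonic chord on degree 4 would be A (IV), but A–C–E is the minor chord from E minor. As a borrowed chord it is labeled iv.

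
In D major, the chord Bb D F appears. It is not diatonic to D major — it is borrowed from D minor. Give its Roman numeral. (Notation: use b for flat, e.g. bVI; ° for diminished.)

The root Bb is the lowered 6th scale degree — diatonically D major has B there. The diatonic chord on degree 6 would be Bm (vi), but Bb–D–F is the major chord from D minor. As a borrowed chord it is labeled bVI.

bVI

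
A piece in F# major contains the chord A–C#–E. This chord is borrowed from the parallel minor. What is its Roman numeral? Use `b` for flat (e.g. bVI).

bIII

The root A is the lowered 3rd scale degree — diatonically F# major has A# there. The diatonic chord on degree 3 would be A#m (iii), but A–C#–E is the major chord from F# minor. As a borrowed chord it is labeled bIII.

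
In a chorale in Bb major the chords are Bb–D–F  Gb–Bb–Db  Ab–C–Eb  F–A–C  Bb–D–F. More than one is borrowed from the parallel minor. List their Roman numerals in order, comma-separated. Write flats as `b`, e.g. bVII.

bVI, bVII

The diatonic triads in Bb major are Bb, Cm, Dm, Eb, F, Gm, Adim. Bb–D–F = Bb and F–A–C = F are both diatonic. But Gb–Bb–Db is foreign: the diatonic vi on degree 6 is Gm, whereas Gb comes from Bb minor. It is labeled bVI. Ab–C–Eb is not: scale degree 7 in Bb major carries Adim (vii°). In Bb minor the chord on that degree is Ab, so here it functions as bVII, borrowed from the parallel minor.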